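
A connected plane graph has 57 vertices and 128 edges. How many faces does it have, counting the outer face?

73

Euler's formula for a connected plane graph: V − E + F = 2, so F = 2 − 57 + 128 = 73.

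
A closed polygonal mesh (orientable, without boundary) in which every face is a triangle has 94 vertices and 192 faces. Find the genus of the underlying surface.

Every face is a triangle, so 2E = 3·192 = 576, giving E = 288.
χ = V − E + F = 94 − 288 + 192 = -2.
For a closed orientable surface χ = 2 − 2g, so g = (2 − (-2))/2 = 2.

2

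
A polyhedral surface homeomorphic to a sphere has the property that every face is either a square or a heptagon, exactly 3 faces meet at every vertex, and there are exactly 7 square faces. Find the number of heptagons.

2

Let x be the number of heptagons; then F = 7 + x.
Edge–face incidences: 2E = 4·7 + 7·x = 28 + 7x.
Every vertex has degree 3, so 3V = 2E.
Euler: V − E + F = 2 ⇒ (2E)/3 − E + (7 + x) = 2.
Multiply by 6: 2·(2E) − 3·(2E) + 6·(7 + x) = 12, i.e. 42 + 6x − (28 + 7x) = 12.
Collecting terms: −x + 14 = 12, so −x = −2, so x = 2.
Then 2E = 28 + 7·2 = 42, so E = 21, V = 2E/3 = 14, F = 7 + 2 = 9.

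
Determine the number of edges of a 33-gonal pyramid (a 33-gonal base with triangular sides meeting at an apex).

A pyramid on an n-gon base has one n-gon and n triangles: V = 33 + 1 = 34, E = 2·33 = 66, F = 33 + 1 = 34.

66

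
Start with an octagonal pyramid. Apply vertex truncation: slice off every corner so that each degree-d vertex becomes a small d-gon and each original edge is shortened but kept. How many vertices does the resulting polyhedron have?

32

The base solid has V = 9, E = 16, F = 9.
Truncation replaces each original edge-end by a new vertex, so V′ = 2E = 32.
Each original edge survives, and each old vertex of degree d contributes d new edges; summing degrees gives Σd = 2E, so E′ = E + 2E = 3E = 48.
Each original face survives and each original vertex becomes one new face: F′ = F + V = 18.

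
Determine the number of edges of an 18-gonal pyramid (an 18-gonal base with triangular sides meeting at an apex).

36

A pyramid on an n-gon base has one n-gon and n triangles: V = 18 + 1 = 19, E = 2·18 = 36, F = 18 + 1 = 19.
Check: V − E + F = 19 − 36 + 19 = 2.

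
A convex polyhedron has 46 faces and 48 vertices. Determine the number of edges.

92

Here V − E + F = 2.
E = V + F − (2) = 48 + 46 − (2) = 92.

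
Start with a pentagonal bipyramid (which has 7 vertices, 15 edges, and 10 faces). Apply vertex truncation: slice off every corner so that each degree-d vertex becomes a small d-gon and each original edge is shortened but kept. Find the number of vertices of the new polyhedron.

30

Truncation replaces each original edge-end by a new vertex, so V′ = 2E = 30.
Each original edge survives, and each old vertex of degree d contributes d new edges; summing degrees gives Σd = 2E, so E′ = E + 2E = 3E = 45.
Each original face survives and each original vertex becomes one new face: F′ = F + V = 17.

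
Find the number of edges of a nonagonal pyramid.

18

A pyramid on an n-gon base has one n-gon and n triangles: V = 9 + 1 = 10, E = 2·9 = 18, F = 9 + 1 = 10.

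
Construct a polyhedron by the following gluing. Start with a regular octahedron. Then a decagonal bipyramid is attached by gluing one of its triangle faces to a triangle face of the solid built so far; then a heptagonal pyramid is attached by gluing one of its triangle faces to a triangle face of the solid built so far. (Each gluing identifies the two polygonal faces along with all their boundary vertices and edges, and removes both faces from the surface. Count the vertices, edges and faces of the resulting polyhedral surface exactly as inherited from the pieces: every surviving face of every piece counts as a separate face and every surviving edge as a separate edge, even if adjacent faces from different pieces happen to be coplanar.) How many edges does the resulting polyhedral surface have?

50

A regular octahedron: V=6, E=12, F=8.
Attach a decagonal bipyramid (V=12, E=30, F=20) along a 3-gon: merge 3 vertices and 3 edges, delete both glued faces → V=15, E=39, F=26.
Attach a heptagonal pyramid (V=8, E=14, F=8) along a 3-gon: merge 3 vertices and 3 edges, delete both glued faces → V=20, E=50, F=32.
Check: V − E + F = 20 − 50 + 32 = 2.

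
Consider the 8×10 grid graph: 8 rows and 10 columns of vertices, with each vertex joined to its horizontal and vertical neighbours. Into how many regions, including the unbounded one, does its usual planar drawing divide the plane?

64

The grid has V = 8·10 = 80 vertices and E = 8·9 + 10·7 = 142 edges.
F = 2 − V + E = 2 − 80 + 142 = 64.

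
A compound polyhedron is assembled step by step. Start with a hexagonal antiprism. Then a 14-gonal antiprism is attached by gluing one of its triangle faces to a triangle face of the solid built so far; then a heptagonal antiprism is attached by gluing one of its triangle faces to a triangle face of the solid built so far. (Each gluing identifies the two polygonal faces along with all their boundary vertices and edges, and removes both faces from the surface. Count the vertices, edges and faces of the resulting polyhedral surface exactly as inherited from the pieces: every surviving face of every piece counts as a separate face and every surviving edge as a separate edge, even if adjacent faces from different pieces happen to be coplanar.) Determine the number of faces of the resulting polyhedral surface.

56

A hexagonal antiprism: V=12, E=24, F=14.
Attach a 14-gonal antiprism (V=28, E=56, F=30) along a 3-gon: merge 3 vertices and 3 edges, delete both glued faces → V=37, E=77, F=42.
Attach a heptagonal antiprism (V=14, E=28, F=16) along a 3-gon: merge 3 vertices and 3 edges, delete both glued faces → V=48, E=102, F=56.
Check: V − E + F = 48 − 102 + 56 = 2.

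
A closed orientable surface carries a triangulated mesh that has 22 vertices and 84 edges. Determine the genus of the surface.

Every face is a triangle and each edge borders two faces, so 3F = 2·84, giving F = 56.
χ = V − E + F = 22 − 84 + 56 = -6.
For a closed orientable surface χ = 2 − 2g, so g = (2 − (-6))/2 = 4.

4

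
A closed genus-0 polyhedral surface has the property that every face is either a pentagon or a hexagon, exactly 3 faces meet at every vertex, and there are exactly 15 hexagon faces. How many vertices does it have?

Let x be the number of pentagons; then F = 15 + x.
Edge–face incidences: 2E = 6·15 + 5·x = 90 + 5x.
Every vertex has degree 3, so 3V = 2E.
Euler: V − E + F = 2 ⇒ (2E)/3 − E + (15 + x) = 2.
Multiply by 6: 2·(2E) − 3·(2E) + 6·(15 + x) = 12, i.e. 90 + 6x − (90 + 5x) = 12.
Collecting terms: x = 12.
Then 2E = 90 + 5·12 = 150, so E = 75, V = 2E/3 = 50, F = 15 + 12 = 27.

50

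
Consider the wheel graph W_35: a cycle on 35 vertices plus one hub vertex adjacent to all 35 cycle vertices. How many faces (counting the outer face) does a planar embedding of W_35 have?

36

W_35 has V = 35 + 1 = 36 vertices and E = 2·35 = 70 edges.
By Euler's formula F = 2 − V + E = 2 − 36 + 70 = 36.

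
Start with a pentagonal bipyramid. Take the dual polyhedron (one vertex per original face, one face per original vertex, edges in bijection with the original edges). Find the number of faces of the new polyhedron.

7

The base solid has V = 7, E = 15, F = 10.
The dual swaps V and F and preserves E: V′ = F = 10, E′ = E = 15, F′ = V = 7.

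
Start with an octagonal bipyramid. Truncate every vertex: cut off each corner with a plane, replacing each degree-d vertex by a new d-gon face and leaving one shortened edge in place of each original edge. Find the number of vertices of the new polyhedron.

The base solid has V = 10, E = 24, F = 16.
Truncation replaces each original edge-end by a new vertex, so V′ = 2E = 48.
Each original edge survives, and each old vertex of degree d contributes d new edges; summing degrees gives Σd = 2E, so E′ = E + 2E = 3E = 72.
Each original face survives and each original vertex becomes one new face: F′ = F + V = 26.

48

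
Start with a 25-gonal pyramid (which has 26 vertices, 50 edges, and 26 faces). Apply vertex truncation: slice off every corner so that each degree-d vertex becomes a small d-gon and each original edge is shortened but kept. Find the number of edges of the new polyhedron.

150

Truncation replaces each original edge-end by a new vertex, so V′ = 2E = 100.
Each original edge survives, and each old vertex of degree d contributes d new edges; summing degrees gives Σd = 2E, so E′ = E + 2E = 3E = 150.
Each original face survives and each original vertex becomes one new face: F′ = F + V = 52.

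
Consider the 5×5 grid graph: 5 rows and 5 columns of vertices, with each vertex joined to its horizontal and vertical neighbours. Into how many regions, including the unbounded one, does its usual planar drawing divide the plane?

The grid has V = 5·5 = 25 vertices and E = 5·4 + 5·4 = 40 edges.
F = 2 − V + E = 2 − 25 + 40 = 17.

17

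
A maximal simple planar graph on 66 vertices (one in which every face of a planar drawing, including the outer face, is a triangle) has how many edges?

192

In a plane triangulation 3F = 2E and V − E + F = 2, so E = 3V − 6 = 3·66 − 6 = 192.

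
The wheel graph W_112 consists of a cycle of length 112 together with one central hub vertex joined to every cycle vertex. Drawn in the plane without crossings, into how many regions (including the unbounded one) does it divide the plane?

W_112 has V = 112 + 1 = 113 vertices and E = 2·112 = 224 edges.
By Euler's formula F = 2 − V + E = 2 − 113 + 224 = 113.

113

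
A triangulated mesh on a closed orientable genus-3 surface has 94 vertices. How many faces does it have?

χ = 2 − 2·3 = -4, and every face is a triangle so 3F = 2E.
V − E + F = -4 with E = 3F/2 gives 94 − (3/2 − 1)·F = -4, so F = 196 and E = 294.

196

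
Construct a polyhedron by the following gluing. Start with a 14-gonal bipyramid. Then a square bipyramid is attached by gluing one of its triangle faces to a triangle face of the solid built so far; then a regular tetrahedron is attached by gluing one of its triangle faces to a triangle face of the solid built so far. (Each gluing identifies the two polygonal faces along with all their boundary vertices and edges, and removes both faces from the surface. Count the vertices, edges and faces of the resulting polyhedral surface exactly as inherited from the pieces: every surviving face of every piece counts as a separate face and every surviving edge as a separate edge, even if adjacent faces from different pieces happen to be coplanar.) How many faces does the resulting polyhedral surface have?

A 14-gonal bipyramid: V=16, E=42, F=28.
Attach a square bipyramid (V=6, E=12, F=8) along a 3-gon: merge 3 vertices and 3 edges, delete both glued faces → V=19, E=51, F=34.
Attach a regular tetrahedron (V=4, E=6, F=4) along a 3-gon: merge 3 vertices and 3 edges, delete both glued faces → V=20, E=54, F=36.
Check: V − E + F = 20 − 54 + 36 = 2.

36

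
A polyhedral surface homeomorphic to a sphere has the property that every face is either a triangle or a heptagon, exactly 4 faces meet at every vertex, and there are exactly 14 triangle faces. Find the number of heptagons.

Let x be the number of heptagons; then F = 14 + x.
Edge–face incidences: 2E = 3·14 + 7·x = 42 + 7x.
Every vertex has degree 4, so 4V = 2E.
Euler: V − E + F = 2 ⇒ (2E)/4 − E + (14 + x) = 2.
Multiply by 8: 2·(2E) − 4·(2E) + 8·(14 + x) = 16, i.e. 112 + 8x − 2·(42 + 7x) = 16.
Collecting terms: −6x + 28 = 16, so −6x = −12, so x = 2.
Then 2E = 42 + 7·2 = 56, so E = 28, V = 2E/4 = 14, F = 14 + 2 = 16.

2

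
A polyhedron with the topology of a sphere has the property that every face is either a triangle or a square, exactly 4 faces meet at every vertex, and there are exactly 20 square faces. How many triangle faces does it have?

8

Let x be the number of triangles; then F = 20 + x.
Edge–face incidences: 2E = 4·20 + 3·x = 80 + 3x.
Every vertex has degree 4, so 4V = 2E.
Euler: V − E + F = 2 ⇒ (2E)/4 − E + (20 + x) = 2.
Multiply by 8: 2·(2E) − 4·(2E) + 8·(20 + x) = 16, i.e. 160 + 8x − 2·(80 + 3x) = 16.
Collecting terms: 2x = 16, so x = 8.
Then 2E = 80 + 3·8 = 104, so E = 52, V = 2E/4 = 26, F = 20 + 8 = 28.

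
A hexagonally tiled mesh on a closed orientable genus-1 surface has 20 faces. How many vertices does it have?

χ = 2 − 2·1 = 0, and every face is a hexagon so 6F = 2E.
E = 6·20/2 = 60. Then V = 0 + E − F = 0 + 60 − 20 = 40.

40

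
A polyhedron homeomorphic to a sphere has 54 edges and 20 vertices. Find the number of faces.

Here V − E + F = 2.
F = 2 − V + E = 2 − 20 + 54 = 36.

36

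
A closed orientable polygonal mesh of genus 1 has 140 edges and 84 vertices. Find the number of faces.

For a closed orientable surface of genus 1, χ = 2 − 2·1 = 0.
F = 0 − V + E = 0 − 84 + 140 = 56.

56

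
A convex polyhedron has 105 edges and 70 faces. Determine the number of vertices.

37

Here V − E + F = 2.
V = 2 + E − F = 2 + 105 − 70 = 37.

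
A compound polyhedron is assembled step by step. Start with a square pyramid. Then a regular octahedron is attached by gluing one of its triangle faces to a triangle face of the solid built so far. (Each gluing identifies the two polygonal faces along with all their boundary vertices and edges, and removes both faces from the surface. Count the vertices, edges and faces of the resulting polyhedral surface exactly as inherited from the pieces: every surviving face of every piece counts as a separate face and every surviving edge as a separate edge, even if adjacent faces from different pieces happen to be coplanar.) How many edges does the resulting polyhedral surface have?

17

A square pyramid: V=5, E=8, F=5.
Attach a regular octahedron (V=6, E=12, F=8) along a 3-gon: merge 3 vertices and 3 edges, delete both glued faces → V=8, E=17, F=11.
Check: V − E + F = 8 − 17 + 11 = 2.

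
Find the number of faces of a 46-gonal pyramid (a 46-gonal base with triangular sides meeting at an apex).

47

A pyramid on an n-gon base has one n-gon and n triangles: V = 46 + 1 = 47, E = 2·46 = 92, F = 46 + 1 = 47.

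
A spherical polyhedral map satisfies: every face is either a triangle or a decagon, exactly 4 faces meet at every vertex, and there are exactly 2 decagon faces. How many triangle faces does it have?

Let x be the number of triangles; then F = 2 + x.
Edge–face incidences: 2E = 10·2 + 3·x = 20 + 3x.
Every vertex has degree 4, so 4V = 2E.
Euler: V − E + F = 2 ⇒ (2E)/4 − E + (2 + x) = 2.
Multiply by 8: 2·(2E) − 4·(2E) + 8·(2 + x) = 16, i.e. 16 + 8x − 2·(20 + 3x) = 16.
Collecting terms: 2x − 24 = 16, so 2x = 40, so x = 20.
Then 2E = 20 + 3·20 = 80, so E = 40, V = 2E/4 = 20, F = 2 + 20 = 22.

20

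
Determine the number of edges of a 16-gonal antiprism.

64

An antiprism on an n-gon has two n-gon caps and 2n triangles: V = 2·16 = 32, E = 4·16 = 64, F = 2·16 + 2 = 34.
Check: V − E + F = 32 − 64 + 34 = 2.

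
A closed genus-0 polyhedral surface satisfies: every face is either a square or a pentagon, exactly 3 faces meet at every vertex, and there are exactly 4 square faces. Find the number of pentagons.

4

Let x be the number of pentagons; then F = 4 + x.
Edge–face incidences: 2E = 4·4 + 5·x = 16 + 5x.
Every vertex has degree 3, so 3V = 2E.
Euler: V − E + F = 2 ⇒ (2E)/3 − E + (4 + x) = 2.
Multiply by 6: 2·(2E) − 3·(2E) + 6·(4 + x) = 12, i.e. 24 + 6x − (16 + 5x) = 12.
Collecting terms: x + 8 = 12, so x = 4.
Then 2E = 16 + 5·4 = 36, so E = 18, V = 2E/3 = 12, F = 4 + 4 = 8.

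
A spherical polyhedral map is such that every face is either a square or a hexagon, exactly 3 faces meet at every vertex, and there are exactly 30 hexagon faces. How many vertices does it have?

Let x be the number of squares; then F = 30 + x.
Edge–face incidences: 2E = 6·30 + 4·x = 180 + 4x.
Every vertex has degree 3, so 3V = 2E.
Euler: V − E + F = 2 ⇒ (2E)/3 − E + (30 + x) = 2.
Multiply by 6: 2·(2E) − 3·(2E) + 6·(30 + x) = 12, i.e. 180 + 6x − (180 + 4x) = 12.
Collecting terms: 2x = 12, so x = 6.
Then 2E = 180 + 4·6 = 204, so E = 102, V = 2E/3 = 68, F = 30 + 6 = 36.

68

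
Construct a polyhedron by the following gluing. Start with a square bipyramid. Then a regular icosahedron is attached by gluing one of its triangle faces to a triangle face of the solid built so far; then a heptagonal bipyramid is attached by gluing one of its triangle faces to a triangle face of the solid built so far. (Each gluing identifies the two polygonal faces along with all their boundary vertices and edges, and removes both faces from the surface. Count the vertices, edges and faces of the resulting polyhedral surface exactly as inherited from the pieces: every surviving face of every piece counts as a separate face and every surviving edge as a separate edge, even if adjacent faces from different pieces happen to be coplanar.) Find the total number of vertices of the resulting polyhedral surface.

A square bipyramid: V=6, E=12, F=8.
Attach a regular icosahedron (V=12, E=30, F=20) along a 3-gon: merge 3 vertices and 3 edges, delete both glued faces → V=15, E=39, F=26.
Attach a heptagonal bipyramid (V=9, E=21, F=14) along a 3-gon: merge 3 vertices and 3 edges, delete both glued faces → V=21, E=57, F=38.
Check: V − E + F = 21 − 57 + 38 = 2.

21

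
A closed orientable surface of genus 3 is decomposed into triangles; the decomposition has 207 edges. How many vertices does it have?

65

χ = 2 − 2·3 = -4, and every face is a triangle so 3F = 2E.
F = 2E/3 = 138. Then V = -4 + E − F = -4 + 207 − 138 = 65.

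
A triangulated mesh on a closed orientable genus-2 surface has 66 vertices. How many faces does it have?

χ = 2 − 2·2 = -2, and every face is a triangle so 3F = 2E.
V − E + F = -2 with E = 3F/2 gives 66 − (3/2 − 1)·F = -2, so F = 136 and E = 204.

136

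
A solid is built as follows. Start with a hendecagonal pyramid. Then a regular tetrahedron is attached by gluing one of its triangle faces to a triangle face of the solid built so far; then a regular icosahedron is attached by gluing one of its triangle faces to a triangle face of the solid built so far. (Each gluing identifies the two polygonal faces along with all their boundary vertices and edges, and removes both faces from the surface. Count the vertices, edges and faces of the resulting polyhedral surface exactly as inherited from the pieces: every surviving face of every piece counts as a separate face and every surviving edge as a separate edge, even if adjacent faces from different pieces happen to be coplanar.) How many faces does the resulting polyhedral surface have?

32

A hendecagonal pyramid: V=12, E=22, F=12.
Attach a regular tetrahedron (V=4, E=6, F=4) along a 3-gon: merge 3 vertices and 3 edges, delete both glued faces → V=13, E=25, F=14.
Attach a regular icosahedron (V=12, E=30, F=20) along a 3-gon: merge 3 vertices and 3 edges, delete both glued faces → V=22, E=52, F=32.
Check: V − E + F = 22 − 52 + 32 = 2.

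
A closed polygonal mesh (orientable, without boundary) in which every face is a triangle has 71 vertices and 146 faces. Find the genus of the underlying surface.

2

Every face is a triangle, so 2E = 3·146 = 438, giving E = 219.
χ = V − E + F = 71 − 219 + 146 = -2.
For a closed orientable surface χ = 2 − 2g, so g = (2 − (-2))/2 = 2.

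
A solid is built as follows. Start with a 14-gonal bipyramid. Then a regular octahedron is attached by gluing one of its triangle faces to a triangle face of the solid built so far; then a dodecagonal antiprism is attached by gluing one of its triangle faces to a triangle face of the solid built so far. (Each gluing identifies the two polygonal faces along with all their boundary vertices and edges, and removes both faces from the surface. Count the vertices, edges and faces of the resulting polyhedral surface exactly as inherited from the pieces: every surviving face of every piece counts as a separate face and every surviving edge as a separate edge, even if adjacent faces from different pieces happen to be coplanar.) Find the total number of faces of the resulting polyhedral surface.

A 14-gonal bipyramid: V=16, E=42, F=28.
Attach a regular octahedron (V=6, E=12, F=8) along a 3-gon: merge 3 vertices and 3 edges, delete both glued faces → V=19, E=51, F=34.
Attach a dodecagonal antiprism (V=24, E=48, F=26) along a 3-gon: merge 3 vertices and 3 edges, delete both glued faces → V=40, E=96, F=58.
Check: V − E + F = 40 − 96 + 58 = 2.

58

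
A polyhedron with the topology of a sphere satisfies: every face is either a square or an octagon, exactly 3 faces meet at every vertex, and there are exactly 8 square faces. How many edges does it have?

Let x be the number of octagons; then F = 8 + x.
Edge–face incidences: 2E = 4·8 + 8·x = 32 + 8x.
Every vertex has degree 3, so 3V = 2E.
Euler: V − E + F = 2 ⇒ (2E)/3 − E + (8 + x) = 2.
Multiply by 6: 2·(2E) − 3·(2E) + 6·(8 + x) = 12, i.e. 48 + 6x − (32 + 8x) = 12.
Collecting terms: −2x + 16 = 12, so −2x = −4, so x = 2.
Then 2E = 32 + 8·2 = 48, so E = 24, V = 2E/3 = 16, F = 8 + 2 = 10.

24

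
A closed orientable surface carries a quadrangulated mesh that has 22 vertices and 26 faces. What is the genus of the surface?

Every face is a square, so 2E = 4·26 = 104, giving E = 52.
χ = V − E + F = 22 − 52 + 26 = -4.
For a closed orientable surface χ = 2 − 2g, so g = (2 − (-4))/2 = 3.

3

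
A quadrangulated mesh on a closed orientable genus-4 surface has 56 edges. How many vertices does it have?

22

χ = 2 − 2·4 = -6, and every face is a square so 4F = 2E.
F = 2E/4 = 28. Then V = -6 + E − F = -6 + 56 − 28 = 22.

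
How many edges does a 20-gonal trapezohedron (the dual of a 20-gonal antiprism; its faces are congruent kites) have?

The n-trapezohedron (dual of the n-antiprism) has V = 2·20 + 2 = 42, E = 4·20 = 80, F = 2·20 = 40.

80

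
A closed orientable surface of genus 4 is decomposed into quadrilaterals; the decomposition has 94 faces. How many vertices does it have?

88

χ = 2 − 2·4 = -6, and every face is a square so 4F = 2E.
E = 4·94/2 = 188. Then V = -6 + E − F = -6 + 188 − 94 = 88.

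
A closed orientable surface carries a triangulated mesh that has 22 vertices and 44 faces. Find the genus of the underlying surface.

1

Every face is a triangle, so 2E = 3·44 = 132, giving E = 66.
χ = V − E + F = 22 − 66 + 44 = 0.
For a closed orientable surface χ = 2 − 2g, so g = (2 − (0))/2 = 1.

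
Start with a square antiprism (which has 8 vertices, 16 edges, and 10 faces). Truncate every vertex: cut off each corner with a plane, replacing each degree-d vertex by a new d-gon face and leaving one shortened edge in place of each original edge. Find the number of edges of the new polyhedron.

48

Truncation replaces each original edge-end by a new vertex, so V′ = 2E = 32.
Each original edge survives, and each old vertex of degree d contributes d new edges; summing degrees gives Σd = 2E, so E′ = E + 2E = 3E = 48.
Each original face survives and each original vertex becomes one new face: F′ = F + V = 18.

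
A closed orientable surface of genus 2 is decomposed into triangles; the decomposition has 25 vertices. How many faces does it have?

54

χ = 2 − 2·2 = -2, and every face is a triangle so 3F = 2E.
V − E + F = -2 with E = 3F/2 gives 25 − (3/2 − 1)·F = -2, so F = 54 and E = 81.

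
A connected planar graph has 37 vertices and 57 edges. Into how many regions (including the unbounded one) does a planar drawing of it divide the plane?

22

Euler's formula for a connected plane graph: V − E + F = 2, so F = 2 − 37 + 57 = 22.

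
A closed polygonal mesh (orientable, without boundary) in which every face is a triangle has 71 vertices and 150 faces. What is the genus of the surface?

Every face is a triangle, so 2E = 3·150 = 450, giving E = 225.
χ = V − E + F = 71 − 225 + 150 = -4.
For a closed orientable surface χ = 2 − 2g, so g = (2 − (-4))/2 = 3.

3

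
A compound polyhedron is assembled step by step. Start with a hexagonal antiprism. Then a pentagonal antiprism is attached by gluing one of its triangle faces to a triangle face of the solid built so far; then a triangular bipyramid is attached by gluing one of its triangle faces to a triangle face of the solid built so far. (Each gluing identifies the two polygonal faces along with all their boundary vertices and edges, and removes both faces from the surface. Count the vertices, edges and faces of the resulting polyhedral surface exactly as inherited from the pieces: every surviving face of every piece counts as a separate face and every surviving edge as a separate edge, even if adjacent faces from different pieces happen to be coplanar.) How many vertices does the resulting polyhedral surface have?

A hexagonal antiprism: V=12, E=24, F=14.
Attach a pentagonal antiprism (V=10, E=20, F=12) along a 3-gon: merge 3 vertices and 3 edges, delete both glued faces → V=19, E=41, F=24.
Attach a triangular bipyramid (V=5, E=9, F=6) along a 3-gon: merge 3 vertices and 3 edges, delete both glued faces → V=21, E=47, F=28.
Check: V − E + F = 21 − 47 + 28 = 2.

21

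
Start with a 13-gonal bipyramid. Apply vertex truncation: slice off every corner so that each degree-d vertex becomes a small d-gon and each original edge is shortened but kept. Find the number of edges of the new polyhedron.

117

The base solid has V = 15, E = 39, F = 26.
Truncation replaces each original edge-end by a new vertex, so V′ = 2E = 78.
Each original edge survives, and each old vertex of degree d contributes d new edges; summing degrees gives Σd = 2E, so E′ = E + 2E = 3E = 117.
Each original face survives and each original vertex becomes one new face: F′ = F + V = 41.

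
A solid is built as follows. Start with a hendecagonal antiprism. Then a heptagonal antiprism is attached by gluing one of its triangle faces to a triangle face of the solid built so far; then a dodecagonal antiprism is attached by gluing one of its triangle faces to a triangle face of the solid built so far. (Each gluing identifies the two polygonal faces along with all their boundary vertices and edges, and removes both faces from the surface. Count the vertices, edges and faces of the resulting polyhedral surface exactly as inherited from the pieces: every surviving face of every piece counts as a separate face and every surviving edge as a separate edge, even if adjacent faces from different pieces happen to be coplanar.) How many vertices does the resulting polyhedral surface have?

54

A hendecagonal antiprism: V=22, E=44, F=24.
Attach a heptagonal antiprism (V=14, E=28, F=16) along a 3-gon: merge 3 vertices and 3 edges, delete both glued faces → V=33, E=69, F=38.
Attach a dodecagonal antiprism (V=24, E=48, F=26) along a 3-gon: merge 3 vertices and 3 edges, delete both glued faces → V=54, E=114, F=62.
Check: V − E + F = 54 − 114 + 62 = 2.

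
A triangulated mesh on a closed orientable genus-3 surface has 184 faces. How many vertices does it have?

88

χ = 2 − 2·3 = -4, and every face is a triangle so 3F = 2E.
E = 3·184/2 = 276. Then V = -4 + E − F = -4 + 276 − 184 = 88.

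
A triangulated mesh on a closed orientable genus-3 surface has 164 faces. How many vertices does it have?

χ = 2 − 2·3 = -4, and every face is a triangle so 3F = 2E.
E = 3·164/2 = 246. Then V = -4 + E − F = -4 + 246 − 164 = 78.

78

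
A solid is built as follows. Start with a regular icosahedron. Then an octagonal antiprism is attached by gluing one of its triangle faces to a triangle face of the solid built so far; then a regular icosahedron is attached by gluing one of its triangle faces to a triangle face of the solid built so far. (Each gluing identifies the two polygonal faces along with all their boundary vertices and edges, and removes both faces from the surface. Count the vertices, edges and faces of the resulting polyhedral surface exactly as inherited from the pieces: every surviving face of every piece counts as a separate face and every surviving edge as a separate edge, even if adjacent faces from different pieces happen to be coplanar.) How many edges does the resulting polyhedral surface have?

86

A regular icosahedron: V=12, E=30, F=20.
Attach an octagonal antiprism (V=16, E=32, F=18) along a 3-gon: merge 3 vertices and 3 edges, delete both glued faces → V=25, E=59, F=36.
Attach a regular icosahedron (V=12, E=30, F=20) along a 3-gon: merge 3 vertices and 3 edges, delete both glued faces → V=34, E=86, F=54.
Check: V − E + F = 34 − 86 + 54 = 2.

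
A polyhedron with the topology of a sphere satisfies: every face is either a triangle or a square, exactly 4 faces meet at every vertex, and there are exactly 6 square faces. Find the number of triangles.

8

Let x be the number of triangles; then F = 6 + x.
Edge–face incidences: 2E = 4·6 + 3·x = 24 + 3x.
Every vertex has degree 4, so 4V = 2E.
Euler: V − E + F = 2 ⇒ (2E)/4 − E + (6 + x) = 2.
Multiply by 8: 2·(2E) − 4·(2E) + 8·(6 + x) = 16, i.e. 48 + 8x − 2·(24 + 3x) = 16.
Collecting terms: 2x = 16, so x = 8.
Then 2E = 24 + 3·8 = 48, so E = 24, V = 2E/4 = 12, F = 6 + 8 = 14.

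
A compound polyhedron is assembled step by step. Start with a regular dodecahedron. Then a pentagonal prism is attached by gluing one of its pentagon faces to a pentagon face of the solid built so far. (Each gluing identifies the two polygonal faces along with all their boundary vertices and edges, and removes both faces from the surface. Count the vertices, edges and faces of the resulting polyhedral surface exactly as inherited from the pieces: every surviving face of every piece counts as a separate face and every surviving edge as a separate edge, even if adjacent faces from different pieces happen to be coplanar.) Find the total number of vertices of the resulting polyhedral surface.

25

A regular dodecahedron: V=20, E=30, F=12.
Attach a pentagonal prism (V=10, E=15, F=7) along a 5-gon: merge 5 vertices and 5 edges, delete both glued faces → V=25, E=40, F=17.
Check: V − E + F = 25 − 40 + 17 = 2.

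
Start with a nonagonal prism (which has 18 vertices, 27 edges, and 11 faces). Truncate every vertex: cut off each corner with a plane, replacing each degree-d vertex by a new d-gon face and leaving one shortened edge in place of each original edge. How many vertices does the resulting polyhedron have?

54

Truncation replaces each original edge-end by a new vertex, so V′ = 2E = 54.
Each original edge survives, and each old vertex of degree d contributes d new edges; summing degrees gives Σd = 2E, so E′ = E + 2E = 3E = 81.
Each original face survives and each original vertex becomes one new face: F′ = F + V = 29.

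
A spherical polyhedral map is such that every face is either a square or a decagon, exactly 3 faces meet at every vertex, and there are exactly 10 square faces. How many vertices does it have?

20

Let x be the number of decagons; then F = 10 + x.
Edge–face incidences: 2E = 4·10 + 10·x = 40 + 10x.
Every vertex has degree 3, so 3V = 2E.
Euler: V − E + F = 2 ⇒ (2E)/3 − E + (10 + x) = 2.
Multiply by 6: 2·(2E) − 3·(2E) + 6·(10 + x) = 12, i.e. 60 + 6x − (40 + 10x) = 12.
Collecting terms: −4x + 20 = 12, so −4x = −8, so x = 2.
Then 2E = 40 + 10·2 = 60, so E = 30, V = 2E/3 = 20, F = 10 + 2 = 12.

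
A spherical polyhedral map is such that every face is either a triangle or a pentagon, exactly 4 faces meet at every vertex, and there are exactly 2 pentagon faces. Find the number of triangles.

10

Let x be the number of triangles; then F = 2 + x.
Edge–face incidences: 2E = 5·2 + 3·x = 10 + 3x.
Every vertex has degree 4, so 4V = 2E.
Euler: V − E + F = 2 ⇒ (2E)/4 − E + (2 + x) = 2.
Multiply by 8: 2·(2E) − 4·(2E) + 8·(2 + x) = 16, i.e. 16 + 8x − 2·(10 + 3x) = 16.
Collecting terms: 2x − 4 = 16, so 2x = 20, so x = 10.
Then 2E = 10 + 3·10 = 40, so E = 20, V = 2E/4 = 10, F = 2 + 10 = 12.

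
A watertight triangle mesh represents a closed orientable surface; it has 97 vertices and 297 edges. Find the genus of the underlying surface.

2

Every face is a triangle and each edge borders two faces, so 3F = 2·297, giving F = 198.
χ = V − E + F = 97 − 297 + 198 = -2.
For a closed orientable surface χ = 2 − 2g, so g = (2 − (-2))/2 = 2.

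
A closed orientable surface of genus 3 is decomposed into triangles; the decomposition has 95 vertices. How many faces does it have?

198

χ = 2 − 2·3 = -4, and every face is a triangle so 3F = 2E.
V − E + F = -4 with E = 3F/2 gives 95 − (3/2 − 1)·F = -4, so F = 198 and E = 297.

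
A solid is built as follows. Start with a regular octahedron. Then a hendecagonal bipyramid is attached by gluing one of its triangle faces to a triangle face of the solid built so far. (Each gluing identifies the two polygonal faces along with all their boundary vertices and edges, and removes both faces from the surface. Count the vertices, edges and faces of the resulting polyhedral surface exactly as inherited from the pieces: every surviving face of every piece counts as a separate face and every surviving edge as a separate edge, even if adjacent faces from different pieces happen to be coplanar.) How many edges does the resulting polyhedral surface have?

42

A regular octahedron: V=6, E=12, F=8.
Attach a hendecagonal bipyramid (V=13, E=33, F=22) along a 3-gon: merge 3 vertices and 3 edges, delete both glued faces → V=16, E=42, F=28.
Check: V − E + F = 16 − 42 + 28 = 2.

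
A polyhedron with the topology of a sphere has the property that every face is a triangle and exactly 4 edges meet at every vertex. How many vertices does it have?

Each face has 3 edges and each edge borders two faces, so 2E = 3F.
Each vertex has degree 4, so 4V = 2E and hence V = 3F/4.
Euler: V − E + F = 2 ⇒ (3F/4) − (3F/2) + F = 2.
Multiply by 8: (6 − 12 + 8)F = 16, i.e. 2F = 16.
So F = 8, E = 3·8/2 = 12, V = 3·8/4 = 6.

6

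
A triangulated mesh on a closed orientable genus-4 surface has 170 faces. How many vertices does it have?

χ = 2 − 2·4 = -6, and every face is a triangle so 3F = 2E.
E = 3·170/2 = 255. Then V = -6 + E − F = -6 + 255 − 170 = 79.

79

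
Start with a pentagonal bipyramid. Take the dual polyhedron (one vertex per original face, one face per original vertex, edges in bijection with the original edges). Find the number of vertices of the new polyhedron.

10

The base solid has V = 7, E = 15, F = 10.
The dual swaps V and F and preserves E: V′ = F = 10, E′ = E = 15, F′ = V = 7.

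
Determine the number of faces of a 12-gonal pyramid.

13

A pyramid on an n-gon base has one n-gon and n triangles: V = 12 + 1 = 13, E = 2·12 = 24, F = 12 + 1 = 13.
Check: V − E + F = 13 − 24 + 13 = 2.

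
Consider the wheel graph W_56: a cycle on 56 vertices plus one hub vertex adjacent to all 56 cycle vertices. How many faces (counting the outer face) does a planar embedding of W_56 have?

57

W_56 has V = 56 + 1 = 57 vertices and E = 2·56 = 112 edges.
By Euler's formula F = 2 − V + E = 2 − 57 + 112 = 57.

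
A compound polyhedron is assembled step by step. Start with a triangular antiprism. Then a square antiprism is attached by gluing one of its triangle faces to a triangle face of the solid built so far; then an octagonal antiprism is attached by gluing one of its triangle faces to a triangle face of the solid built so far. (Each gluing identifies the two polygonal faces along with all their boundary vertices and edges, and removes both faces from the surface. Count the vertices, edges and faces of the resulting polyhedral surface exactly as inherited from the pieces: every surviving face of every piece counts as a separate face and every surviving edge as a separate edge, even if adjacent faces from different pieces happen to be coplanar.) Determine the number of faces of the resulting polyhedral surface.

32

A triangular antiprism: V=6, E=12, F=8.
Attach a square antiprism (V=8, E=16, F=10) along a 3-gon: merge 3 vertices and 3 edges, delete both glued faces → V=11, E=25, F=16.
Attach an octagonal antiprism (V=16, E=32, F=18) along a 3-gon: merge 3 vertices and 3 edges, delete both glued faces → V=24, E=54, F=32.
Check: V − E + F = 24 − 54 + 32 = 2.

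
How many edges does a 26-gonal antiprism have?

104

An antiprism on an n-gon has two n-gon caps and 2n triangles: V = 2·26 = 52, E = 4·26 = 104, F = 2·26 + 2 = 54.
Check: V − E + F = 52 − 104 + 54 = 2.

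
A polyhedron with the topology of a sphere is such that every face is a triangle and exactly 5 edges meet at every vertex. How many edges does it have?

30

Each face has 3 edges and each edge borders two faces, so 2E = 3F.
Each vertex has degree 5, so 5V = 2E and hence V = 3F/5.
Euler: V − E + F = 2 ⇒ (3F/5) − (3F/2) + F = 2.
Multiply by 10: (6 − 15 + 10)F = 20, i.e. 1F = 20.
So F = 20, E = 3·20/2 = 30, V = 3·20/5 = 12.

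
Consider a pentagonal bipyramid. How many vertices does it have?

7

A bipyramid over an n-gon has 2n triangular faces and n + 2 vertices: V = 5 + 2 = 7, E = 3·5 = 15, F = 2·5 = 10.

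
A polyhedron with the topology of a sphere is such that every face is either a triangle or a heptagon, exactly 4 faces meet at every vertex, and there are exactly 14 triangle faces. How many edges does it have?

28

Let x be the number of heptagons; then F = 14 + x.
Edge–face incidences: 2E = 3·14 + 7·x = 42 + 7x.
Every vertex has degree 4, so 4V = 2E.
Euler: V − E + F = 2 ⇒ (2E)/4 − E + (14 + x) = 2.
Multiply by 8: 2·(2E) − 4·(2E) + 8·(14 + x) = 16, i.e. 112 + 8x − 2·(42 + 7x) = 16.
Collecting terms: −6x + 28 = 16, so −6x = −12, so x = 2.
Then 2E = 42 + 7·2 = 56, so E = 28, V = 2E/4 = 14, F = 14 + 2 = 16.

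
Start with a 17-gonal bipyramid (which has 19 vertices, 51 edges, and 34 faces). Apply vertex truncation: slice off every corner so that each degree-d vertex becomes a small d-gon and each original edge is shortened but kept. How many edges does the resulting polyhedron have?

Truncation replaces each original edge-end by a new vertex, so V′ = 2E = 102.
Each original edge survives, and each old vertex of degree d contributes d new edges; summing degrees gives Σd = 2E, so E′ = E + 2E = 3E = 153.
Each original face survives and each original vertex becomes one new face: F′ = F + V = 53.

153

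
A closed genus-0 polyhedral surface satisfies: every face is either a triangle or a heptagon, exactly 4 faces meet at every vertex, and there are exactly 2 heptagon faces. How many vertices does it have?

14

Let x be the number of triangles; then F = 2 + x.
Edge–face incidences: 2E = 7·2 + 3·x = 14 + 3x.
Every vertex has degree 4, so 4V = 2E.
Euler: V − E + F = 2 ⇒ (2E)/4 − E + (2 + x) = 2.
Multiply by 8: 2·(2E) − 4·(2E) + 8·(2 + x) = 16, i.e. 16 + 8x − 2·(14 + 3x) = 16.
Collecting terms: 2x − 12 = 16, so 2x = 28, so x = 14.
Then 2E = 14 + 3·14 = 56, so E = 28, V = 2E/4 = 14, F = 2 + 14 = 16.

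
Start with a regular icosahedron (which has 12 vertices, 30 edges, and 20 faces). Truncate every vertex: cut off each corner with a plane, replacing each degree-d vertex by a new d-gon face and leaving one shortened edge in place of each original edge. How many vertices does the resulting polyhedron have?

Truncation replaces each original edge-end by a new vertex, so V′ = 2E = 60.
Each original edge survives, and each old vertex of degree d contributes d new edges; summing degrees gives Σd = 2E, so E′ = E + 2E = 3E = 90.
Each original face survives and each original vertex becomes one new face: F′ = F + V = 32.

60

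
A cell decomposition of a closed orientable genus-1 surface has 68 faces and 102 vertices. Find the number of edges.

For a closed orientable surface of genus 1, χ = 2 − 2·1 = 0.
E = V + F − (0) = 102 + 68 − (0) = 170.

170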